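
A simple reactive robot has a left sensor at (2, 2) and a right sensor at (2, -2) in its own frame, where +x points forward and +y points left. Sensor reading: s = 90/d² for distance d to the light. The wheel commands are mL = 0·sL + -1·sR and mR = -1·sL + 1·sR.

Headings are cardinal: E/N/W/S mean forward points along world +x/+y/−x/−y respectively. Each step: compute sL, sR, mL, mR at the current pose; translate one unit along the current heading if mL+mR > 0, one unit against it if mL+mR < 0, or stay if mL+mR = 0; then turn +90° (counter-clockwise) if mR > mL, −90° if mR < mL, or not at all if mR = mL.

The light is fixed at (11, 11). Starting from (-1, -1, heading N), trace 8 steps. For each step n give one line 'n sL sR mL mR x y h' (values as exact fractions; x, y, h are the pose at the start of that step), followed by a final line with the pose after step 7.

n=0: pose=(-1,-1,N); sL=45/148, sR=9/20; mL=-9/20, mR=27/185; mL+mR=-45/148 → advance -1; mR−mL=441/740 → turn +1·90°
n=1: pose=(-1,-2,W); sL=90/421, sR=90/317; mL=-90/317, mR=9360/133457; mL+mR=-90/421 → advance -1; mR−mL=47250/133457 → turn +1·90°
n=2: pose=(0,-2,S); sL=5/17, sR=45/197; mL=-45/197, mR=-220/3349; mL+mR=-5/17 → advance -1; mR−mL=545/3349 → turn +1·90°
n=3: pose=(0,-1,E); sL=90/181, sR=90/277; mL=-90/277, mR=-8640/50137; mL+mR=-90/181 → advance -1; mR−mL=7650/50137 → turn +1·90°
n=4: pose=(-1,-1,N); sL=45/148, sR=9/20; mL=-9/20, mR=27/185; mL+mR=-45/148 → advance -1; mR−mL=441/740 → turn +1·90°
n=5: pose=(-1,-2,W); sL=90/421, sR=90/317; mL=-90/317, mR=9360/133457; mL+mR=-90/421 → advance -1; mR−mL=47250/133457 → turn +1·90°
n=6: pose=(0,-2,S); sL=5/17, sR=45/197; mL=-45/197, mR=-220/3349; mL+mR=-5/17 → advance -1; mR−mL=545/3349 → turn +1·90°
n=7: pose=(0,-1,E); sL=90/181, sR=90/277; mL=-90/277, mR=-8640/50137; mL+mR=-90/181 → advance -1; mR−mL=7650/50137 → turn +1·90°

0 45/148 9/20 -9/20 27/185 -1 -1 N
1 90/421 90/317 -90/317 9360/133457 -1 -2 W
2 5/17 45/197 -45/197 -220/3349 0 -2 S
3 90/181 90/277 -90/277 -8640/50137 0 -1 E
4 45/148 9/20 -9/20 27/185 -1 -1 N
5 90/421 90/317 -90/317 9360/133457 -1 -2 W
6 5/17 45/197 -45/197 -220/3349 0 -2 S
7 90/181 90/277 -90/277 -8640/50137 0 -1 E
final -1 -1 N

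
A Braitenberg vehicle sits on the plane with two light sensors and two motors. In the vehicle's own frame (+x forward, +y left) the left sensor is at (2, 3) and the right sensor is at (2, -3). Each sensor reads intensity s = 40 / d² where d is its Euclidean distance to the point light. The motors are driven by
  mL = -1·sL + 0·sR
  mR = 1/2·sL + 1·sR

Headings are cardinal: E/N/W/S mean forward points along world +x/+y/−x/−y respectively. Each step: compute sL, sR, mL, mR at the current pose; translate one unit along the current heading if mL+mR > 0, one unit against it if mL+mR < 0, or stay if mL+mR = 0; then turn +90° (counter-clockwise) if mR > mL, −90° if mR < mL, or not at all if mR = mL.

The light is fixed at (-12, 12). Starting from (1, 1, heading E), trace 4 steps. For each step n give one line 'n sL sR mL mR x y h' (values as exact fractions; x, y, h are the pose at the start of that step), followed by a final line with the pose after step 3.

n=0: pose=(1,1,E); sL=40/289, sR=40/421; mL=-40/289, mR=19980/121669; mL+mR=3140/121669 → advance +1; mR−mL=36820/121669 → turn +1·90°
n=1: pose=(2,1,N); sL=20/101, sR=4/37; mL=-20/101, mR=774/3737; mL+mR=34/3737 → advance +1; mR−mL=1514/3737 → turn +1·90°
n=2: pose=(2,2,W); sL=40/313, sR=40/193; mL=-40/313, mR=16380/60409; mL+mR=8660/60409 → advance +1; mR−mL=24100/60409 → turn +1·90°
n=3: pose=(1,2,S); sL=1/10, sR=10/61; mL=-1/10, mR=261/1220; mL+mR=139/1220 → advance +1; mR−mL=383/1220 → turn +1·90°

0 40/289 40/421 -40/289 19980/121669 1 1 E
1 20/101 4/37 -20/101 774/3737 2 1 N
2 40/313 40/193 -40/313 16380/60409 2 2 W
3 1/10 10/61 -1/10 261/1220 1 2 S
final 1 1 E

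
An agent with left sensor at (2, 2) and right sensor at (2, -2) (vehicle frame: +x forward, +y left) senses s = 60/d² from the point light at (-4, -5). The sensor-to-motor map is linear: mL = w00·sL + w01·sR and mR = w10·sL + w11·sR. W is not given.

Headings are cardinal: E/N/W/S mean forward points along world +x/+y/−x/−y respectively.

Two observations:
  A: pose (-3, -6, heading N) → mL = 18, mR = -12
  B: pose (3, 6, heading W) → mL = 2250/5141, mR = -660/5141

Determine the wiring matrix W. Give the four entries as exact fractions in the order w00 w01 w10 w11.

obs A: pose=(-3,-6,N) → sL=30, sR=6, mL=18, mR=-12
obs B: pose=(3,6,W) → sL=30/53, sR=30/97, mL=2250/5141, mR=-660/5141
sensor matrix S = [[30, 6], [30/53, 30/97]]; det S = 30240/5141
solve [mL_A; mL_B] = S·[w00; w01] and [mR_A; mR_B] = S·[w10; w11]:
  w00 = 1/2, w01 = 1/2, w10 = -1/2, w11 = 1/2

1/2 1/2 -1/2 1/2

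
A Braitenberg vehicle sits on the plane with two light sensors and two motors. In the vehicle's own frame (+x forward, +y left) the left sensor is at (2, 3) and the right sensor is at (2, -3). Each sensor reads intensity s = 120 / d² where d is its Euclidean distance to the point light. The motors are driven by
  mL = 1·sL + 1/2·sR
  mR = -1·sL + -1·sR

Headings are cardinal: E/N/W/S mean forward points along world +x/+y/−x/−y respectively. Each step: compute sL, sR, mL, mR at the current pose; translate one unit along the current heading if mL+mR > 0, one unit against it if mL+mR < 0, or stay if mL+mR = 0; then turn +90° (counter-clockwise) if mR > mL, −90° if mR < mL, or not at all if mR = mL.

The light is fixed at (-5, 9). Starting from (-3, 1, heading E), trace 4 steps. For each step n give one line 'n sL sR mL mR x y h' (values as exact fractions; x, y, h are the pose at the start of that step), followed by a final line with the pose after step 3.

0 120/41 120/137 18900/5617 -21360/5617 -3 1 E
1 30/29 15/13 1215/754 -825/377 -4 1 S
2 120/101 120/17 8100/1717 -14160/1717 -4 2 W
3 60/13 12/5 378/65 -456/65 -3 2 N
final -3 1 E

n=0: pose=(-3,1,E); sL=120/41, sR=120/137; mL=18900/5617, mR=-21360/5617; mL+mR=-60/137 → advance -1; mR−mL=-40260/5617 → turn -1·90°
n=1: pose=(-4,1,S); sL=30/29, sR=15/13; mL=1215/754, mR=-825/377; mL+mR=-15/26 → advance -1; mR−mL=-2865/754 → turn -1·90°
n=2: pose=(-4,2,W); sL=120/101, sR=120/17; mL=8100/1717, mR=-14160/1717; mL+mR=-60/17 → advance -1; mR−mL=-22260/1717 → turn -1·90°
n=3: pose=(-3,2,N); sL=60/13, sR=12/5; mL=378/65, mR=-456/65; mL+mR=-6/5 → advance -1; mR−mL=-834/65 → turn -1·90°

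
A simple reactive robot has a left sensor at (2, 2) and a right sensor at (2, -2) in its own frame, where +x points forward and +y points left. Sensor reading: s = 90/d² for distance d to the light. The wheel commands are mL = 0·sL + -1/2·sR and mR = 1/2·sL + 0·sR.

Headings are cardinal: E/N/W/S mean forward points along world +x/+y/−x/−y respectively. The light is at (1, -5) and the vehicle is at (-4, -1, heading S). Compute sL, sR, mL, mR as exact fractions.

90/13 90/53 -45/53 45/13

left sensor world pos  = (-2, -3); dL² = 13
right sensor world pos = (-6, -3); dR² = 53
sL = 90/13 = 90/13
sR = 90/53 = 90/53
mL = 0·sL + -1/2·sR = -45/53
mR = 1/2·sL + 0·sR = 45/13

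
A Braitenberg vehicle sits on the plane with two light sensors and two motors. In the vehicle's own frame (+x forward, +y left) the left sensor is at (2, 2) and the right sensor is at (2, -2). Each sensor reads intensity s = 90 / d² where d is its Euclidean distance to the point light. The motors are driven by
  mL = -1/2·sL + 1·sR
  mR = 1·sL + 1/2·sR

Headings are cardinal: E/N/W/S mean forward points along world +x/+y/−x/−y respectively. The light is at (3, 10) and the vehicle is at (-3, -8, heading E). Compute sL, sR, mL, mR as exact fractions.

left sensor world pos  = (-1, -6); dL² = 272
right sensor world pos = (-1, -10); dR² = 416
sL = 90/272 = 45/136
sR = 90/416 = 45/208
mL = -1/2·sL + 1·sR = 45/884
mR = 1·sL + 1/2·sR = 3105/7072

45/136 45/208 45/884 3105/7072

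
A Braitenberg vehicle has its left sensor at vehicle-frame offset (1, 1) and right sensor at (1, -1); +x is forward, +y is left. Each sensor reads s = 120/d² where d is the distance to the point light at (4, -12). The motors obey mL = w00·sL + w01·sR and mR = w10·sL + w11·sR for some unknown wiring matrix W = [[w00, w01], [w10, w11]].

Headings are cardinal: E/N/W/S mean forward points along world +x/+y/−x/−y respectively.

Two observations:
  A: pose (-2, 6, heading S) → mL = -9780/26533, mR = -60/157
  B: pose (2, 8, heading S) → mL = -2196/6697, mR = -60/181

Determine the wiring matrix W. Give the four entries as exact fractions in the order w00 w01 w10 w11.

-1/2 -1/2 -1 0

obs A: pose=(-2,6,S) → sL=60/157, sR=60/169, mL=-9780/26533, mR=-60/157
obs B: pose=(2,8,S) → sL=60/181, sR=12/37, mL=-2196/6697, mR=-60/181
sensor matrix S = [[60/157, 60/169], [60/181, 12/37]]; det S = 1111680/177691501
solve [mL_A; mL_B] = S·[w00; w01] and [mR_A; mR_B] = S·[w10; w11]:
  w00 = -1/2, w01 = -1/2, w10 = -1, w11 = 0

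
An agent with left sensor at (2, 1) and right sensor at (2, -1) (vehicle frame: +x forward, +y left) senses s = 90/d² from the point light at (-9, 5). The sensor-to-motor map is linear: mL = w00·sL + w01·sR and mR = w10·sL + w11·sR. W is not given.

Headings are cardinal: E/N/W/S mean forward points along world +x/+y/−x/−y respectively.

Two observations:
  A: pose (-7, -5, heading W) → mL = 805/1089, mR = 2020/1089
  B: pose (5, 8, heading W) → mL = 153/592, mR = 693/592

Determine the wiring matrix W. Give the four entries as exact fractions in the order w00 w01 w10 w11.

obs A: pose=(-7,-5,W) → sL=90/121, sR=10/9, mL=805/1089, mR=2020/1089
obs B: pose=(5,8,W) → sL=45/74, sR=9/16, mL=153/592, mR=693/592
sensor matrix S = [[90/121, 10/9], [45/74, 9/16]]; det S = -9215/35816
solve [mL_A; mL_B] = S·[w00; w01] and [mR_A; mR_B] = S·[w10; w11]:
  w00 = -1/2, w01 = 1, w10 = 1, w11 = 1

-1/2 1 1 1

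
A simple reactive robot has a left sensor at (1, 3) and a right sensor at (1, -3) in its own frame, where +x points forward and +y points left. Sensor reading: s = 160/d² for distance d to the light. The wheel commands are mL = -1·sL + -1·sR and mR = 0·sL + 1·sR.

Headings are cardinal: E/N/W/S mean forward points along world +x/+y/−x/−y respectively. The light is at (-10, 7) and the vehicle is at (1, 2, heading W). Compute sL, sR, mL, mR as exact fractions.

left sensor world pos  = (0, -1); dL² = 164
right sensor world pos = (0, 5); dR² = 104
sL = 160/164 = 40/41
sR = 160/104 = 20/13
mL = -1·sL + -1·sR = -1340/533
mR = 0·sL + 1·sR = 20/13

40/41 20/13 -1340/533 20/13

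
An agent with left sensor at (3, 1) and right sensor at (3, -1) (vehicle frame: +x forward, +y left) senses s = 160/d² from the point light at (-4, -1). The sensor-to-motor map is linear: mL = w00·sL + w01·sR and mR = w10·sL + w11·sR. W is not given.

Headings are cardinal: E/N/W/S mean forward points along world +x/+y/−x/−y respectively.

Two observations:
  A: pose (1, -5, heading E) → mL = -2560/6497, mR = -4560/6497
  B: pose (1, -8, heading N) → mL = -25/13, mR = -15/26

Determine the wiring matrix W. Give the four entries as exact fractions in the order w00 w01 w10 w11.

obs A: pose=(1,-5,E) → sL=160/73, sR=160/89, mL=-2560/6497, mR=-4560/6497
obs B: pose=(1,-8,N) → sL=5, sR=40/13, mL=-25/13, mR=-15/26
sensor matrix S = [[160/73, 160/89], [5, 40/13]]; det S = -189600/84461
solve [mL_A; mL_B] = S·[w00; w01] and [mR_A; mR_B] = S·[w10; w11]:
  w00 = -1, w01 = 1, w10 = 1/2, w11 = -1

-1 1 1/2 -1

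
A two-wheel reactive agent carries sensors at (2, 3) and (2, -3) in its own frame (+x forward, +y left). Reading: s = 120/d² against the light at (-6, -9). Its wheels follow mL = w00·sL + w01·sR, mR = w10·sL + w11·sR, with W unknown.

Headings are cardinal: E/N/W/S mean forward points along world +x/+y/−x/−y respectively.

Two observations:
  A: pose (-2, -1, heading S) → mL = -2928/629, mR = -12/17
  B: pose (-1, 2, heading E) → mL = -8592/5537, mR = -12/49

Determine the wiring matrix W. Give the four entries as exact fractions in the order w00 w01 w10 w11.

-1 -1 -1/2 0

obs A: pose=(-2,-1,S) → sL=24/17, sR=120/37, mL=-2928/629, mR=-12/17
obs B: pose=(-1,2,E) → sL=24/49, sR=120/113, mL=-8592/5537, mR=-12/49
sensor matrix S = [[24/17, 120/37], [24/49, 120/113]]; det S = -311040/3482773
solve [mL_A; mL_B] = S·[w00; w01] and [mR_A; mR_B] = S·[w10; w11]:
  w00 = -1, w01 = -1, w10 = -1/2, w11 = 0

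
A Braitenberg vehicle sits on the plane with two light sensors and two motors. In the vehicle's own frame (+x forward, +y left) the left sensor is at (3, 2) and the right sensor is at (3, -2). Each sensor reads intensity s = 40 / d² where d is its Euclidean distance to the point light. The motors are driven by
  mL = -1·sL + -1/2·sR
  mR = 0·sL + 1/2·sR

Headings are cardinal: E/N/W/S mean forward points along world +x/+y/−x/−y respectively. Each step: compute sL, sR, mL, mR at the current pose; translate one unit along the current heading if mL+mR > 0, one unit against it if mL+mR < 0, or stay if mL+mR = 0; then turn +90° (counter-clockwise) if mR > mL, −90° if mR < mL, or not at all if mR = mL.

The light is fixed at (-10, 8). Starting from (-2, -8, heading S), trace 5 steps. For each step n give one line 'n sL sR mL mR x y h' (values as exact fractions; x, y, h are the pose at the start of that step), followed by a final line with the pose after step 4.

0 40/461 40/397 -25100/183017 20/397 -2 -8 S
1 4/29 4/41 -222/1189 2/41 -2 -7 E
2 40/169 8/45 -2476/7605 4/45 -3 -7 N
3 2/17 10/53 -191/901 5/53 -3 -8 W
4 40/461 40/397 -25100/183017 20/397 -2 -8 S
final -2 -7 E

n=0: pose=(-2,-8,S); sL=40/461, sR=40/397; mL=-25100/183017, mR=20/397; mL+mR=-40/461 → advance -1; mR−mL=34320/183017 → turn +1·90°
n=1: pose=(-2,-7,E); sL=4/29, sR=4/41; mL=-222/1189, mR=2/41; mL+mR=-4/29 → advance -1; mR−mL=280/1189 → turn +1·90°
n=2: pose=(-3,-7,N); sL=40/169, sR=8/45; mL=-2476/7605, mR=4/45; mL+mR=-40/169 → advance -1; mR−mL=3152/7605 → turn +1·90°
n=3: pose=(-3,-8,W); sL=2/17, sR=10/53; mL=-191/901, mR=5/53; mL+mR=-2/17 → advance -1; mR−mL=276/901 → turn +1·90°
n=4: pose=(-2,-8,S); sL=40/461, sR=40/397; mL=-25100/183017, mR=20/397; mL+mR=-40/461 → advance -1; mR−mL=34320/183017 → turn +1·90°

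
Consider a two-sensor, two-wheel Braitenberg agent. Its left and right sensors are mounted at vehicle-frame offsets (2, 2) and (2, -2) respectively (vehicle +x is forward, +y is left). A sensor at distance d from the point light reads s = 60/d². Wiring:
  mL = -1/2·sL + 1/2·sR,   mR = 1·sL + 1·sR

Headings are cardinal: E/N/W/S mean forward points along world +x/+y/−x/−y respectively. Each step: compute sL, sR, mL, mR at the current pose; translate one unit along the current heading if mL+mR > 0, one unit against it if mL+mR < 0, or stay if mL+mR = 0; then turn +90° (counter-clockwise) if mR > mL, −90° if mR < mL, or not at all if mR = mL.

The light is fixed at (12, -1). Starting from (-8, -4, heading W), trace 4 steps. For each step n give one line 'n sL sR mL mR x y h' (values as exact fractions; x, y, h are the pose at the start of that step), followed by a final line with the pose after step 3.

0 60/509 12/97 144/49373 11928/49373 -8 -4 W
1 30/193 30/277 -1260/53461 14100/53461 -9 -4 S
2 12/73 60/397 -192/28981 9144/28981 -9 -5 E
3 15/122 15/82 75/2501 765/2501 -8 -5 N
final -8 -4 W

n=0: pose=(-8,-4,W); sL=60/509, sR=12/97; mL=144/49373, mR=11928/49373; mL+mR=12072/49373 → advance +1; mR−mL=11784/49373 → turn +1·90°
n=1: pose=(-9,-4,S); sL=30/193, sR=30/277; mL=-1260/53461, mR=14100/53461; mL+mR=12840/53461 → advance +1; mR−mL=15360/53461 → turn +1·90°
n=2: pose=(-9,-5,E); sL=12/73, sR=60/397; mL=-192/28981, mR=9144/28981; mL+mR=8952/28981 → advance +1; mR−mL=9336/28981 → turn +1·90°
n=3: pose=(-8,-5,N); sL=15/122, sR=15/82; mL=75/2501, mR=765/2501; mL+mR=840/2501 → advance +1; mR−mL=690/2501 → turn +1·90°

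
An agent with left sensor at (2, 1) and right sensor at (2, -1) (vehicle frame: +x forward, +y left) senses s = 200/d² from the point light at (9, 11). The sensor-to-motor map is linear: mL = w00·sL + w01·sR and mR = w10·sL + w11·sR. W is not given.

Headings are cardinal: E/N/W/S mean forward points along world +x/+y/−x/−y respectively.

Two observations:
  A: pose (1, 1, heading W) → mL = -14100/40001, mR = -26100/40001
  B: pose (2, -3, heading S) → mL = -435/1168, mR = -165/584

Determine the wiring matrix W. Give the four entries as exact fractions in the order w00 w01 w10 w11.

-1 1/2 1/2 -1

obs A: pose=(1,1,W) → sL=200/221, sR=200/181, mL=-14100/40001, mR=-26100/40001
obs B: pose=(2,-3,S) → sL=50/73, sR=5/8, mL=-435/1168, mR=-165/584
sensor matrix S = [[200/221, 200/181], [50/73, 5/8]]; det S = -558375/2920073
solve [mL_A; mL_B] = S·[w00; w01] and [mR_A; mR_B] = S·[w10; w11]:
  w00 = -1, w01 = 1/2, w10 = 1/2, w11 = -1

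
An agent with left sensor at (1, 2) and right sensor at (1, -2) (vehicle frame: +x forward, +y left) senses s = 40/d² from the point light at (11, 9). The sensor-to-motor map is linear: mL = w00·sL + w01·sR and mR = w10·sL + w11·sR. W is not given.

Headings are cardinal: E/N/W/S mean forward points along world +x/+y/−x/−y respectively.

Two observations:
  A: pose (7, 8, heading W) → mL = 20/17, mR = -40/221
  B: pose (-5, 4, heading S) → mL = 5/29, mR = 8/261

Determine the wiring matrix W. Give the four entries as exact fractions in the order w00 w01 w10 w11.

1 0 1/2 -1/2

obs A: pose=(7,8,W) → sL=20/17, sR=20/13, mL=20/17, mR=-40/221
obs B: pose=(-5,4,S) → sL=5/29, sR=1/9, mL=5/29, mR=8/261
sensor matrix S = [[20/17, 20/13], [5/29, 1/9]]; det S = -7760/57681
solve [mL_A; mL_B] = S·[w00; w01] and [mR_A; mR_B] = S·[w10; w11]:
  w00 = 1, w01 = 0, w10 = 1/2, w11 = -1/2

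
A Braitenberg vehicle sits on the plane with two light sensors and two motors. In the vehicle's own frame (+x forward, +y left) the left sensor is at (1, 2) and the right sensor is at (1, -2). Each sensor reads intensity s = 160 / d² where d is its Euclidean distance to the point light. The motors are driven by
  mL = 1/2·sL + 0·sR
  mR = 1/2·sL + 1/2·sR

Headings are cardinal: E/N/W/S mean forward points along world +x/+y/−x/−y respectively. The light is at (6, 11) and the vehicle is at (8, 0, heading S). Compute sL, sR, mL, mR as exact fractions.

left sensor world pos  = (10, -1); dL² = 160
right sensor world pos = (6, -1); dR² = 144
sL = 160/160 = 1
sR = 160/144 = 10/9
mL = 1/2·sL + 0·sR = 1/2
mR = 1/2·sL + 1/2·sR = 19/18

1 10/9 1/2 19/18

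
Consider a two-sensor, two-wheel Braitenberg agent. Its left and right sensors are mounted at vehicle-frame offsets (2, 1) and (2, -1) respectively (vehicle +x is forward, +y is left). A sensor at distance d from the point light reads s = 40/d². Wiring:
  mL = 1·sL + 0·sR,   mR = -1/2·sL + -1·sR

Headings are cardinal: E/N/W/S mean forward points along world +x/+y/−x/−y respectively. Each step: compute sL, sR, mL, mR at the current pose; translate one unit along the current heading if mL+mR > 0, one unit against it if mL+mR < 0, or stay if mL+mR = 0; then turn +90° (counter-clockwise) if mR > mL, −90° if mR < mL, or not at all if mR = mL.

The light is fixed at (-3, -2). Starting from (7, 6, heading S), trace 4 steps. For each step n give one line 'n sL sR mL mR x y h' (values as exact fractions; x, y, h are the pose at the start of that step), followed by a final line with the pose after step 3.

n=0: pose=(7,6,S); sL=40/157, sR=40/117; mL=40/157, mR=-8620/18369; mL+mR=-3940/18369 → advance -1; mR−mL=-13300/18369 → turn -1·90°
n=1: pose=(7,7,W); sL=5/16, sR=10/41; mL=5/16, mR=-525/1312; mL+mR=-115/1312 → advance -1; mR−mL=-935/1312 → turn -1·90°
n=2: pose=(8,7,N); sL=40/221, sR=8/53; mL=40/221, mR=-2828/11713; mL+mR=-708/11713 → advance -1; mR−mL=-4948/11713 → turn -1·90°
n=3: pose=(8,6,E); sL=4/25, sR=20/109; mL=4/25, mR=-718/2725; mL+mR=-282/2725 → advance -1; mR−mL=-1154/2725 → turn -1·90°

0 40/157 40/117 40/157 -8620/18369 7 6 S
1 5/16 10/41 5/16 -525/1312 7 7 W
2 40/221 8/53 40/221 -2828/11713 8 7 N
3 4/25 20/109 4/25 -718/2725 8 6 E
final 7 6 S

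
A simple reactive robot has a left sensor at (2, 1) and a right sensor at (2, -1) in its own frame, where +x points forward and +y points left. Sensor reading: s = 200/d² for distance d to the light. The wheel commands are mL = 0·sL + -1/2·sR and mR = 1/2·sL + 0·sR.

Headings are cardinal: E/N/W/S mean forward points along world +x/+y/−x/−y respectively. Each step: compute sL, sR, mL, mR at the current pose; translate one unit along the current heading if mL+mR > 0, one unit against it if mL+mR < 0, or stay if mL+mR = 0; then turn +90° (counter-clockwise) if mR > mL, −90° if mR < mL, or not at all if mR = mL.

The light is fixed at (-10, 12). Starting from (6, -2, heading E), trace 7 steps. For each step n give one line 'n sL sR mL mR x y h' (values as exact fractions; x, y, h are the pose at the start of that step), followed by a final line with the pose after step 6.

0 200/493 200/549 -100/549 100/493 6 -2 E
1 1/2 50/117 -25/117 1/4 7 -2 N
2 200/421 200/369 -100/369 100/421 7 -1 W
3 100/293 100/257 -50/257 50/293 8 -1 S
4 200/521 200/569 -100/569 100/521 8 0 E
5 25/53 2/5 -1/5 25/106 9 0 N
6 200/433 200/389 -100/389 100/433 9 1 W
final 10 1 S

n=0: pose=(6,-2,E); sL=200/493, sR=200/549; mL=-100/549, mR=100/493; mL+mR=5600/270657 → advance +1; mR−mL=104200/270657 → turn +1·90°
n=1: pose=(7,-2,N); sL=1/2, sR=50/117; mL=-25/117, mR=1/4; mL+mR=17/468 → advance +1; mR−mL=217/468 → turn +1·90°
n=2: pose=(7,-1,W); sL=200/421, sR=200/369; mL=-100/369, mR=100/421; mL+mR=-5200/155349 → advance -1; mR−mL=79000/155349 → turn +1·90°
n=3: pose=(8,-1,S); sL=100/293, sR=100/257; mL=-50/257, mR=50/293; mL+mR=-1800/75301 → advance -1; mR−mL=27500/75301 → turn +1·90°
n=4: pose=(8,0,E); sL=200/521, sR=200/569; mL=-100/569, mR=100/521; mL+mR=4800/296449 → advance +1; mR−mL=109000/296449 → turn +1·90°
n=5: pose=(9,0,N); sL=25/53, sR=2/5; mL=-1/5, mR=25/106; mL+mR=19/530 → advance +1; mR−mL=231/530 → turn +1·90°
n=6: pose=(9,1,W); sL=200/433, sR=200/389; mL=-100/389, mR=100/433; mL+mR=-4400/168437 → advance -1; mR−mL=82200/168437 → turn +1·90°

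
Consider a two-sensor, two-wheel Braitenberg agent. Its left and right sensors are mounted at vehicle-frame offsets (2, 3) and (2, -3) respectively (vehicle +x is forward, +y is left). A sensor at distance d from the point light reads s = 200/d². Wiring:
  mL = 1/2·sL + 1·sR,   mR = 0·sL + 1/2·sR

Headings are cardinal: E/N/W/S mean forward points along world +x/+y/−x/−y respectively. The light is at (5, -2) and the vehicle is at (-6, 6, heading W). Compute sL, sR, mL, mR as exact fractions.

100/97 20/29 3390/2813 10/29

left sensor world pos  = (-8, 3); dL² = 194
right sensor world pos = (-8, 9); dR² = 290
sL = 200/194 = 100/97
sR = 200/290 = 20/29
mL = 1/2·sL + 1·sR = 3390/2813
mR = 0·sL + 1/2·sR = 10/29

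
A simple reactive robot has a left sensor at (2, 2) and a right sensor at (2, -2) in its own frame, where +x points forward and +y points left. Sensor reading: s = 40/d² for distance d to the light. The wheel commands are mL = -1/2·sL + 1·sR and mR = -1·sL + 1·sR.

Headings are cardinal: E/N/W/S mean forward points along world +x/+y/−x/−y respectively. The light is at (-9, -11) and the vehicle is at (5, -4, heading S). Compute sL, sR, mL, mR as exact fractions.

left sensor world pos  = (7, -6); dL² = 281
right sensor world pos = (3, -6); dR² = 169
sL = 40/281 = 40/281
sR = 40/169 = 40/169
mL = -1/2·sL + 1·sR = 7860/47489
mR = -1·sL + 1·sR = 4480/47489

40/281 40/169 7860/47489 4480/47489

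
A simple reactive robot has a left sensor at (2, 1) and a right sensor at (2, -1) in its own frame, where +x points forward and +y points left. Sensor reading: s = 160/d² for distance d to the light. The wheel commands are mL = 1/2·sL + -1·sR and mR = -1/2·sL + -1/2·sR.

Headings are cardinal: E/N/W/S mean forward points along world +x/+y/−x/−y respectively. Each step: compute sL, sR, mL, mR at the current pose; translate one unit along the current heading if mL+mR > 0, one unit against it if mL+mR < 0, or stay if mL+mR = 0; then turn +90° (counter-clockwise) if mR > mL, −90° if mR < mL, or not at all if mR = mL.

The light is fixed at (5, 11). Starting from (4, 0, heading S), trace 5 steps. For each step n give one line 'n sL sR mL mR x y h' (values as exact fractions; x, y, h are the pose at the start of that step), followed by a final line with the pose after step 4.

0 160/169 160/173 -13200/29237 -27360/29237 4 0 S
1 16/13 16/9 -136/117 -176/117 4 1 W
2 32/13 32/13 -16/13 -32/13 5 1 N
3 20/13 40/37 -150/481 -630/481 5 0 E
4 160/169 160/173 -13200/29237 -27360/29237 4 0 S
final 4 1 W

n=0: pose=(4,0,S); sL=160/169, sR=160/173; mL=-13200/29237, mR=-27360/29237; mL+mR=-240/173 → advance -1; mR−mL=-14160/29237 → turn -1·90°
n=1: pose=(4,1,W); sL=16/13, sR=16/9; mL=-136/117, mR=-176/117; mL+mR=-8/3 → advance -1; mR−mL=-40/117 → turn -1·90°
n=2: pose=(5,1,N); sL=32/13, sR=32/13; mL=-16/13, mR=-32/13; mL+mR=-48/13 → advance -1; mR−mL=-16/13 → turn -1·90°
n=3: pose=(5,0,E); sL=20/13, sR=40/37; mL=-150/481, mR=-630/481; mL+mR=-60/37 → advance -1; mR−mL=-480/481 → turn -1·90°
n=4: pose=(4,0,S); sL=160/169, sR=160/173; mL=-13200/29237, mR=-27360/29237; mL+mR=-240/173 → advance -1; mR−mL=-14160/29237 → turn -1·90°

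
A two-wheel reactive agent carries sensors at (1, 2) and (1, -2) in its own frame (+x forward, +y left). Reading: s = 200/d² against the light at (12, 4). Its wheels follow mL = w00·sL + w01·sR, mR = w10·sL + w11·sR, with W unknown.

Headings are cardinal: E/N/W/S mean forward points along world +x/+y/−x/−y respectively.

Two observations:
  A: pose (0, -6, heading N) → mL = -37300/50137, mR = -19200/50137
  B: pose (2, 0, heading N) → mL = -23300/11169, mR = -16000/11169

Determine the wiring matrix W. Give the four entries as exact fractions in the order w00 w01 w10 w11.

1/2 -1 1 -1

obs A: pose=(0,-6,N) → sL=200/277, sR=200/181, mL=-37300/50137, mR=-19200/50137
obs B: pose=(2,0,N) → sL=200/153, sR=200/73, mL=-23300/11169, mR=-16000/11169
sensor matrix S = [[200/277, 200/181], [200/153, 200/73]]; det S = 298880000/559980153
solve [mL_A; mL_B] = S·[w00; w01] and [mR_A; mR_B] = S·[w10; w11]:
  w00 = 1/2, w01 = -1, w10 = 1, w11 = -1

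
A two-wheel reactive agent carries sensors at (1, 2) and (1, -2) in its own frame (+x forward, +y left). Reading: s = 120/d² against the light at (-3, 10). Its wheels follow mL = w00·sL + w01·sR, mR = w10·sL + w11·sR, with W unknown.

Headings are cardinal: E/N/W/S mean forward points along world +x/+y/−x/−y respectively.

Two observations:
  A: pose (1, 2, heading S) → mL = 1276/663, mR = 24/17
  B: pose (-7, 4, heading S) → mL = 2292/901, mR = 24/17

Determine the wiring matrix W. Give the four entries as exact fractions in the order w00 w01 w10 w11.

obs A: pose=(1,2,S) → sL=40/39, sR=24/17, mL=1276/663, mR=24/17
obs B: pose=(-7,4,S) → sL=120/53, sR=24/17, mL=2292/901, mR=24/17
sensor matrix S = [[40/39, 24/17], [120/53, 24/17]]; det S = -20480/11713
solve [mL_A; mL_B] = S·[w00; w01] and [mR_A; mR_B] = S·[w10; w11]:
  w00 = 1/2, w01 = 1, w10 = 0, w11 = 1

1/2 1 0 1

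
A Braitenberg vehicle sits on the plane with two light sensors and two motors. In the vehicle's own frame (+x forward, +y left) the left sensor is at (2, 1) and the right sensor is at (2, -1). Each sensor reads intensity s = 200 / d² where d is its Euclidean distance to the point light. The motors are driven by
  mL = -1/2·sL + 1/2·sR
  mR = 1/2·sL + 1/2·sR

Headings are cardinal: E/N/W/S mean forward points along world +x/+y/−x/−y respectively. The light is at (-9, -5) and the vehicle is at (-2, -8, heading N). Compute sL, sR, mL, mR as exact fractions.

left sensor world pos  = (-3, -6); dL² = 37
right sensor world pos = (-1, -6); dR² = 65
sL = 200/37 = 200/37
sR = 200/65 = 40/13
mL = -1/2·sL + 1/2·sR = -560/481
mR = 1/2·sL + 1/2·sR = 2040/481

200/37 40/13 -560/481 2040/481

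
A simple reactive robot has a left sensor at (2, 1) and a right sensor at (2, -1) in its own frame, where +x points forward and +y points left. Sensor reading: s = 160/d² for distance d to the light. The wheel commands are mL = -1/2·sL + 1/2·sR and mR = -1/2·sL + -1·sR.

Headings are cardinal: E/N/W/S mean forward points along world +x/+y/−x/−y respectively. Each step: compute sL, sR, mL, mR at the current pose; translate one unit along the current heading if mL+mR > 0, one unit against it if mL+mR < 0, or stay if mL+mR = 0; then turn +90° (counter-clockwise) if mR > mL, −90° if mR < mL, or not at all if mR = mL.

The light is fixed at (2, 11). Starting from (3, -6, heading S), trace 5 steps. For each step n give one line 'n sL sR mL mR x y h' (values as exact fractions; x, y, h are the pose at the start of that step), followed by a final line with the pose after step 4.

0 32/73 160/361 64/26353 -17456/26353 3 -6 S
1 16/29 80/113 256/3277 -3224/3277 3 -5 W
2 160/197 32/41 -128/8077 -9584/8077 4 -5 N
3 10/17 8/17 -1/17 -13/17 4 -6 E
4 32/73 160/361 64/26353 -17456/26353 3 -6 S
final 3 -5 W

n=0: pose=(3,-6,S); sL=32/73, sR=160/361; mL=64/26353, mR=-17456/26353; mL+mR=-17392/26353 → advance -1; mR−mL=-240/361 → turn -1·90°
n=1: pose=(3,-5,W); sL=16/29, sR=80/113; mL=256/3277, mR=-3224/3277; mL+mR=-2968/3277 → advance -1; mR−mL=-120/113 → turn -1·90°
n=2: pose=(4,-5,N); sL=160/197, sR=32/41; mL=-128/8077, mR=-9584/8077; mL+mR=-9712/8077 → advance -1; mR−mL=-48/41 → turn -1·90°
n=3: pose=(4,-6,E); sL=10/17, sR=8/17; mL=-1/17, mR=-13/17; mL+mR=-14/17 → advance -1; mR−mL=-12/17 → turn -1·90°
n=4: pose=(3,-6,S); sL=32/73, sR=160/361; mL=64/26353, mR=-17456/26353; mL+mR=-17392/26353 → advance -1; mR−mL=-240/361 → turn -1·90°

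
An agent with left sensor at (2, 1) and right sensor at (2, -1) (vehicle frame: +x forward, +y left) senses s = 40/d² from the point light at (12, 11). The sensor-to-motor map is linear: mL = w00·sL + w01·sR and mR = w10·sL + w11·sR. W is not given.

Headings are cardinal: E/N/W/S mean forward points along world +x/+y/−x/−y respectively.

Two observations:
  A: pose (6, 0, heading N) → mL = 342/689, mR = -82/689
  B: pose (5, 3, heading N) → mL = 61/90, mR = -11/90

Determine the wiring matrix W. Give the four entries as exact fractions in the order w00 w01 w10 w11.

obs A: pose=(6,0,N) → sL=4/13, sR=20/53, mL=342/689, mR=-82/689
obs B: pose=(5,3,N) → sL=2/5, sR=5/9, mL=61/90, mR=-11/90
sensor matrix S = [[4/13, 20/53], [2/5, 5/9]]; det S = 124/6201
solve [mL_A; mL_B] = S·[w00; w01] and [mR_A; mR_B] = S·[w10; w11]:
  w00 = 1, w01 = 1/2, w10 = -1, w11 = 1/2

1 1/2 -1 1/2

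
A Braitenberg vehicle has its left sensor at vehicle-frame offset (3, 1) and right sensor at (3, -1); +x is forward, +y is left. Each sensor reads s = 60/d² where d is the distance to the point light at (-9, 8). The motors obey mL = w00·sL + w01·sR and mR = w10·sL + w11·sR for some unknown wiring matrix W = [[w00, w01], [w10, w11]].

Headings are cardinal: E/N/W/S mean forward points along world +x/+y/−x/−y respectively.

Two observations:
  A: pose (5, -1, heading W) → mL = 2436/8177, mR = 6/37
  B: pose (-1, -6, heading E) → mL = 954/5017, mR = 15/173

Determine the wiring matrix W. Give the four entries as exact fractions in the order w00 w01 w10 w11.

obs A: pose=(5,-1,W) → sL=60/221, sR=12/37, mL=2436/8177, mR=6/37
obs B: pose=(-1,-6,E) → sL=6/29, sR=30/173, mL=954/5017, mR=15/173
sensor matrix S = [[60/221, 12/37], [6/29, 30/173]]; det S = -821376/41024009
solve [mL_A; mL_B] = S·[w00; w01] and [mR_A; mR_B] = S·[w10; w11]:
  w00 = 1/2, w01 = 1/2, w10 = 0, w11 = 1/2

1/2 1/2 0 1/2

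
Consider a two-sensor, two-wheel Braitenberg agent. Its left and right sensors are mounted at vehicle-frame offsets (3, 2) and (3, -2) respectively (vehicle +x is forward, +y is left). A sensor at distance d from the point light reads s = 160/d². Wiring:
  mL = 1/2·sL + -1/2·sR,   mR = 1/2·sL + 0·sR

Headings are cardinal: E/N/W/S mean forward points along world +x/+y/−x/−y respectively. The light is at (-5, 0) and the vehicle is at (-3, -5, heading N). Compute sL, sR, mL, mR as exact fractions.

40 8 16 20

left sensor world pos  = (-5, -2); dL² = 4
right sensor world pos = (-1, -2); dR² = 20
sL = 160/4 = 40
sR = 160/20 = 8
mL = 1/2·sL + -1/2·sR = 16
mR = 1/2·sL + 0·sR = 20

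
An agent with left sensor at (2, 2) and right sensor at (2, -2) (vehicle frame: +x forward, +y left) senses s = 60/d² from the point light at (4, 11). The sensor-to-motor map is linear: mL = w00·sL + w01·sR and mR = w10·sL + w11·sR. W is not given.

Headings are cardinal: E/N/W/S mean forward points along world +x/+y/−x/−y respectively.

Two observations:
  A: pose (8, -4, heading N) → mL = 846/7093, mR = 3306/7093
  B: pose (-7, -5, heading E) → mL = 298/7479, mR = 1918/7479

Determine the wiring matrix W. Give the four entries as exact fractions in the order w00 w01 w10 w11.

obs A: pose=(8,-4,N) → sL=60/173, sR=12/41, mL=846/7093, mR=3306/7093
obs B: pose=(-7,-5,E) → sL=60/277, sR=4/27, mL=298/7479, mR=1918/7479
sensor matrix S = [[60/173, 12/41], [60/277, 4/27]]; det S = -212480/17682849
solve [mL_A; mL_B] = S·[w00; w01] and [mR_A; mR_B] = S·[w10; w11]:
  w00 = -1/2, w01 = 1, w10 = 1/2, w11 = 1

-1/2 1 1/2 1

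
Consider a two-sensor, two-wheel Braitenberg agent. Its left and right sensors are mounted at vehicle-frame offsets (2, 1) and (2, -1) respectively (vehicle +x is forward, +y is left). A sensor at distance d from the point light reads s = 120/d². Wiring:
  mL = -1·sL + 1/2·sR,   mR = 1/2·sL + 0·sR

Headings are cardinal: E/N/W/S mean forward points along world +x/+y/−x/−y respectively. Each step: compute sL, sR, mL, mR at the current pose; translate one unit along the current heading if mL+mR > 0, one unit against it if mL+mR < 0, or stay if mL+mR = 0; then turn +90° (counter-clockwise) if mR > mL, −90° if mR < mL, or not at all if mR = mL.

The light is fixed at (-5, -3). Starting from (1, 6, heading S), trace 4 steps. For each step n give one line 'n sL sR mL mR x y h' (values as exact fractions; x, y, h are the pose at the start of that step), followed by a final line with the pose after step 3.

n=0: pose=(1,6,S); sL=60/49, sR=60/37; mL=-750/1813, mR=30/49; mL+mR=360/1813 → advance +1; mR−mL=1860/1813 → turn +1·90°
n=1: pose=(1,5,E); sL=24/29, sR=120/113; mL=-972/3277, mR=12/29; mL+mR=384/3277 → advance +1; mR−mL=2328/3277 → turn +1·90°
n=2: pose=(2,5,N); sL=15/17, sR=30/41; mL=-360/697, mR=15/34; mL+mR=-105/1394 → advance -1; mR−mL=1335/1394 → turn +1·90°
n=3: pose=(2,4,W); sL=120/61, sR=120/89; mL=-7020/5429, mR=60/61; mL+mR=-1680/5429 → advance -1; mR−mL=12360/5429 → turn +1·90°

0 60/49 60/37 -750/1813 30/49 1 6 S
1 24/29 120/113 -972/3277 12/29 1 5 E
2 15/17 30/41 -360/697 15/34 2 5 N
3 120/61 120/89 -7020/5429 60/61 2 4 W
final 3 4 S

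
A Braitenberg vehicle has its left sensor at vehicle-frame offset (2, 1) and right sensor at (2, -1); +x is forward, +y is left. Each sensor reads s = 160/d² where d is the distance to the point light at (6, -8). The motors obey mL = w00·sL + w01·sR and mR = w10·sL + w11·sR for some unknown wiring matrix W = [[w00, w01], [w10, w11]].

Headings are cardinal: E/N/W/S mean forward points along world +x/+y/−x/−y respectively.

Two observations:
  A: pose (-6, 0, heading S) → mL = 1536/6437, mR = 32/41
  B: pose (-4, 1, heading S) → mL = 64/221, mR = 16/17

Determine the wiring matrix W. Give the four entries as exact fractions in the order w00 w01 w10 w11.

1 -1 0 1

obs A: pose=(-6,0,S) → sL=160/157, sR=32/41, mL=1536/6437, mR=32/41
obs B: pose=(-4,1,S) → sL=16/13, sR=16/17, mL=64/221, mR=16/17
sensor matrix S = [[160/157, 32/41], [16/13, 16/17]]; det S = -2048/1422577
solve [mL_A; mL_B] = S·[w00; w01] and [mR_A; mR_B] = S·[w10; w11]:
  w00 = 1, w01 = -1, w10 = 0, w11 = 1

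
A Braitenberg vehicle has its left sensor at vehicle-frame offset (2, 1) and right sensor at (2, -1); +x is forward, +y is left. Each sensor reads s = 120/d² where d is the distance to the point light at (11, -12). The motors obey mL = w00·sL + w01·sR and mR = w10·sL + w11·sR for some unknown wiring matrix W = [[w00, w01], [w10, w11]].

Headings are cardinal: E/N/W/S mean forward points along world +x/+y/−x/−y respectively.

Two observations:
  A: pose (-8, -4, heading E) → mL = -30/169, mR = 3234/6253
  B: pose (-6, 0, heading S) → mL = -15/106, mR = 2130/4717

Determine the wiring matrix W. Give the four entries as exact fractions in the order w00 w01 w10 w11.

0 -1/2 1/2 1

obs A: pose=(-8,-4,E) → sL=12/37, sR=60/169, mL=-30/169, mR=3234/6253
obs B: pose=(-6,0,S) → sL=30/89, sR=15/53, mL=-15/106, mR=2130/4717
sensor matrix S = [[12/37, 60/169], [30/89, 15/53]]; det S = -822420/29495401
solve [mL_A; mL_B] = S·[w00; w01] and [mR_A; mR_B] = S·[w10; w11]:
  w00 = 0, w01 = -1/2, w10 = 1/2, w11 = 1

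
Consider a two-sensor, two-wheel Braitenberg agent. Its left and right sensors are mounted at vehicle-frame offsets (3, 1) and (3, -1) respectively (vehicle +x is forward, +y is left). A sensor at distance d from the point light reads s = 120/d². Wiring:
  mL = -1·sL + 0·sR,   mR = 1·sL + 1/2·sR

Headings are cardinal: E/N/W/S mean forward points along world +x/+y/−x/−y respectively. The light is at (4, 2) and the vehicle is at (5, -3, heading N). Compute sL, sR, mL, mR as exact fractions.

30 15 -30 75/2

left sensor world pos  = (4, 0); dL² = 4
right sensor world pos = (6, 0); dR² = 8
sL = 120/4 = 30
sR = 120/8 = 15
mL = -1·sL + 0·sR = -30
mR = 1·sL + 1/2·sR = 75/2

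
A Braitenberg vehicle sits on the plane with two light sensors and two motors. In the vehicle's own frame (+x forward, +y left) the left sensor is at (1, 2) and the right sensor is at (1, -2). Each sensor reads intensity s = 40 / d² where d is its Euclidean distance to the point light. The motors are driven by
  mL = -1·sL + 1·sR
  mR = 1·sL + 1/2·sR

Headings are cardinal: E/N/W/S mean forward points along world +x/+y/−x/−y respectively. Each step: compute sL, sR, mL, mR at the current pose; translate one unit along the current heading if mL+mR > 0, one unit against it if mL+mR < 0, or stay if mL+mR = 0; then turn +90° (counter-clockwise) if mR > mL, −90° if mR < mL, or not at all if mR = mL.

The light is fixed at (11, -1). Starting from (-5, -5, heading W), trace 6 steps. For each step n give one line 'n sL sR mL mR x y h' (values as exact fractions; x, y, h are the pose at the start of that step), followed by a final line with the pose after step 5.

0 8/65 40/293 256/19045 3644/19045 -5 -5 W
1 4/25 20/193 -272/4825 1022/4825 -6 -5 S
2 8/53 8/61 -64/3233 700/3233 -6 -6 E
3 2/17 10/53 64/901 191/901 -5 -6 N
4 8/65 40/293 256/19045 3644/19045 -5 -5 W
5 4/25 20/193 -272/4825 1022/4825 -6 -5 S
final -6 -6 E

n=0: pose=(-5,-5,W); sL=8/65, sR=40/293; mL=256/19045, mR=3644/19045; mL+mR=60/293 → advance +1; mR−mL=3388/19045 → turn +1·90°
n=1: pose=(-6,-5,S); sL=4/25, sR=20/193; mL=-272/4825, mR=1022/4825; mL+mR=30/193 → advance +1; mR−mL=1294/4825 → turn +1·90°
n=2: pose=(-6,-6,E); sL=8/53, sR=8/61; mL=-64/3233, mR=700/3233; mL+mR=12/61 → advance +1; mR−mL=764/3233 → turn +1·90°
n=3: pose=(-5,-6,N); sL=2/17, sR=10/53; mL=64/901, mR=191/901; mL+mR=15/53 → advance +1; mR−mL=127/901 → turn +1·90°
n=4: pose=(-5,-5,W); sL=8/65, sR=40/293; mL=256/19045, mR=3644/19045; mL+mR=60/293 → advance +1; mR−mL=3388/19045 → turn +1·90°
n=5: pose=(-6,-5,S); sL=4/25, sR=20/193; mL=-272/4825, mR=1022/4825; mL+mR=30/193 → advance +1; mR−mL=1294/4825 → turn +1·90°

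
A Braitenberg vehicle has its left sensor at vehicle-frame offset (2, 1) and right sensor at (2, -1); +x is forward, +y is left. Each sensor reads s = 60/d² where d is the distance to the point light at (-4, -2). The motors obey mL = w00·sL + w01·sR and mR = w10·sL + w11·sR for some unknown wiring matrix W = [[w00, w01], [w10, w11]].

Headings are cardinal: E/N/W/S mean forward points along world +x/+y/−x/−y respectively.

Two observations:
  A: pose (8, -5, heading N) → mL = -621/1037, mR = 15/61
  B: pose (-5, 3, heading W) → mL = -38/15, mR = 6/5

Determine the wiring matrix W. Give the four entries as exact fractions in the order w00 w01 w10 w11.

-1/2 -1 1/2 0

obs A: pose=(8,-5,N) → sL=30/61, sR=6/17, mL=-621/1037, mR=15/61
obs B: pose=(-5,3,W) → sL=12/5, sR=4/3, mL=-38/15, mR=6/5
sensor matrix S = [[30/61, 6/17], [12/5, 4/3]]; det S = -992/5185
solve [mL_A; mL_B] = S·[w00; w01] and [mR_A; mR_B] = S·[w10; w11]:
  w00 = -1/2, w01 = -1, w10 = 1/2, w11 = 0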